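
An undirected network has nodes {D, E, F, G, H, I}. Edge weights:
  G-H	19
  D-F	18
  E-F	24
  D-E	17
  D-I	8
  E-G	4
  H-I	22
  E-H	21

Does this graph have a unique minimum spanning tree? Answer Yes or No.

Yes

Kruskal's algorithm — process edges by increasing weight (ties by edge label):
E-G (4): add. Components now {D} {E,G} {F} {H} {I}
D-I (8): add. Components now {D,I} {E,G} {F} {H}
D-E (17): add. Components now {D,E,G,I} {F} {H}
D-F (18): add. Components now {D,E,F,G,I} {H}
G-H (19): add. Components now {D,E,F,G,H,I}
Every non-tree edge has weight strictly greater than the heaviest edge on the tree path between its endpoints, so the MST is unique.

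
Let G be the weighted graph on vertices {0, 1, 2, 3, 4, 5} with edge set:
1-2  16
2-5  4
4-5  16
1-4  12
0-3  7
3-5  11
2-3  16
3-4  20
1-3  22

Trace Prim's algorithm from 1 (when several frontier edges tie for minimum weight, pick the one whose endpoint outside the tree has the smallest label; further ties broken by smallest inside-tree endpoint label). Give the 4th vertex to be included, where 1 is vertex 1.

Grow the tree from 1 using Prim:
Step 1: cheapest edge leaving the tree is 1-4 (12); add 4.
Step 2: cheapest edge leaving the tree is 1-2 (16); add 2.
Step 3: cheapest edge leaving the tree is 2-5 (4); add 5.
Step 4: cheapest edge leaving the tree is 3-5 (11); add 3.
Step 5: cheapest edge leaving the tree is 0-3 (7); add 0.
Vertex order: 1, 4, 2, 5, 3, 0. The 4th vertex is 5.

5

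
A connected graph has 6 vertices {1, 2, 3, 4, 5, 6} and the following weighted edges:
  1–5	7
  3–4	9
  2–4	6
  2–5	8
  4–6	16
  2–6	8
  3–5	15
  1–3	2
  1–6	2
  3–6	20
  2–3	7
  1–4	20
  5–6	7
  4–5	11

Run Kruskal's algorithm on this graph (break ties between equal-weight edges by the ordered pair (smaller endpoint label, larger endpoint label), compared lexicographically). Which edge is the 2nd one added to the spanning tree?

Kruskal: consider edges lightest-first.
1–3 (2): add. Components now {1,3} {2} {4} {5} {6}
1–6 (2): add. Components now {1,3,6} {2} {4} {5}
2–4 (6): add. Components now {1,3,6} {2,4} {5}
1–5 (7): add. Components now {1,3,5,6} {2,4}
2–3 (7): add. Components now {1,2,3,4,5,6}
The 2nd edge added is 1–6.

1-6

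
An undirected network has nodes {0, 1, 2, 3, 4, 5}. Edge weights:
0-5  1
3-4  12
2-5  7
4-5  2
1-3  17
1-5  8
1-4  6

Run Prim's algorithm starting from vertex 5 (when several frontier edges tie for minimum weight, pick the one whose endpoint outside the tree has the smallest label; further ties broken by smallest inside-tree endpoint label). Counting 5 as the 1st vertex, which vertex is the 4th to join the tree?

Prim, starting at 5.
Step 1: frontier [0-5 1, 4-5 2, 2-5 7, 1-5 8] → take 0-5 (1); add 0.
Step 2: frontier [4-5 2, 2-5 7, 1-5 8] → take 4-5 (2); add 4.
Step 3: frontier [1-4 6, 3-4 12, 2-5 7, 1-5 8] → take 1-4 (6); add 1.
Step 4: frontier [1-3 17, 3-4 12, 2-5 7] → take 2-5 (7); add 2.
Step 5: frontier [1-3 17, 3-4 12] → take 3-4 (12); add 3.
Vertex order: 5, 0, 4, 1, 2, 3. The 4th vertex is 1.

1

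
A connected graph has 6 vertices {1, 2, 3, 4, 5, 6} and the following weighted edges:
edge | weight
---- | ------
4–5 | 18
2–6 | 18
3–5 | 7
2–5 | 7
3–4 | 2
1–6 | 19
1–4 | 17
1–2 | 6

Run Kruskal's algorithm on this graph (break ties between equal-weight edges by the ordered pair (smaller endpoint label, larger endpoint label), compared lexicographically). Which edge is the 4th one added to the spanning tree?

3-5

Kruskal's algorithm — process edges by increasing weight (ties by edge label):
3–4 (2): add — endpoints in different components.
1–2 (6): add — endpoints in different components.
2–5 (7): add — endpoints in different components.
3–5 (7): add — endpoints in different components.
1–4 (17): skip — 1 and 4 already connected.
2–6 (18): add — endpoints in different components.
The 4th edge added is 3–5.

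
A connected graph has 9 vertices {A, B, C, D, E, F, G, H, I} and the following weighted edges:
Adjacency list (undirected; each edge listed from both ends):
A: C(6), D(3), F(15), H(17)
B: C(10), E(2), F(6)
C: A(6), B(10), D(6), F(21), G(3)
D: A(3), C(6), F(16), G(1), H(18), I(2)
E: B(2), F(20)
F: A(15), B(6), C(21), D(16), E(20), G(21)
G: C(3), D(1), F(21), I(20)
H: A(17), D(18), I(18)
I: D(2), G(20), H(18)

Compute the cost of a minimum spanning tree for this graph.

44

Prim's algorithm from G:
Step 1: cheapest edge leaving the tree is D—G (1); add D.
Step 2: cheapest edge leaving the tree is D—I (2); add I.
Step 3: cheapest edge leaving the tree is A—D (3); add A.
Step 4: cheapest edge leaving the tree is C—G (3); add C.
Step 5: cheapest edge leaving the tree is B—C (10); add B.
Step 6: cheapest edge leaving the tree is B—E (2); add E.
Step 7: cheapest edge leaving the tree is B—F (6); add F.
Step 8: cheapest edge leaving the tree is A—H (17); add H.
MST edges: D—G, D—I, A—D, C—G, B—C, B—E, B—F, A—H; total weight 1+2+3+3+10+2+6+17 = 44.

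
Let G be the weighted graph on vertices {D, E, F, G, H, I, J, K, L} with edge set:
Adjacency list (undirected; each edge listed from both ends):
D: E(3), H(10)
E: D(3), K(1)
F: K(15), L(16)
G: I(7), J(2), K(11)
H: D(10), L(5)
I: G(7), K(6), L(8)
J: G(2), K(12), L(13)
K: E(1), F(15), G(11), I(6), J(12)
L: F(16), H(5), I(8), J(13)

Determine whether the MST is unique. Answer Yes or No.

Kruskal: consider edges lightest-first.
E—K (1): add — endpoints in different components.
G—J (2): add — endpoints in different components.
D—E (3): add — endpoints in different components.
H—L (5): add — endpoints in different components.
I—K (6): add — endpoints in different components.
G—I (7): add — endpoints in different components.
I—L (8): add — endpoints in different components.
D—H (10): skip — D and H already connected.
G—K (11): skip — G and K already connected.
J—K (12): skip — J and K already connected.
J—L (13): skip — J and L already connected.
F—K (15): add — endpoints in different components.
Every non-tree edge has weight strictly greater than the heaviest edge on the tree path between its endpoints, so the MST is unique.

Yes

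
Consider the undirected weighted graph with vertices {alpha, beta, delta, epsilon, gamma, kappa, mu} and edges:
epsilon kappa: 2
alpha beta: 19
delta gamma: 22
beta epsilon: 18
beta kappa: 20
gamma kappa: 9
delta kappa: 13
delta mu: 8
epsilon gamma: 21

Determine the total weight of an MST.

Prim, starting at mu.
Step 1: cheapest edge leaving the tree is delta mu (8); add delta.
Step 2: cheapest edge leaving the tree is delta kappa (13); add kappa.
Step 3: cheapest edge leaving the tree is epsilon kappa (2); add epsilon.
Step 4: cheapest edge leaving the tree is gamma kappa (9); add gamma.
Step 5: cheapest edge leaving the tree is beta epsilon (18); add beta.
Step 6: cheapest edge leaving the tree is alpha beta (19); add alpha.
MST edges: delta mu, delta kappa, epsilon kappa, gamma kappa, beta epsilon, alpha beta; total weight 8+13+2+9+18+19 = 69.

69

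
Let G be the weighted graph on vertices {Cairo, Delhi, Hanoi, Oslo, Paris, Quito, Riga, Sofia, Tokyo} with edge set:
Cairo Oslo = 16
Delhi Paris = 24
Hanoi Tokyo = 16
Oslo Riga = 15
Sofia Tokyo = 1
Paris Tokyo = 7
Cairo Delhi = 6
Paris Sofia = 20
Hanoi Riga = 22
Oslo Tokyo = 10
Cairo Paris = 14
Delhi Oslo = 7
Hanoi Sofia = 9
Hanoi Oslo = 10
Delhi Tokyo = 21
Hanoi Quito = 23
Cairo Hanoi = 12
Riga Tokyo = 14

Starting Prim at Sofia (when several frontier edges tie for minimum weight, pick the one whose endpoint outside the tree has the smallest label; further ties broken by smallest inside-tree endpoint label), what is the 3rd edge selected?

Hanoi-Sofia

Prim's algorithm from Sofia:
Step 1: cheapest edge leaving the tree is Sofia Tokyo (1); add Tokyo.
Step 2: cheapest edge leaving the tree is Paris Tokyo (7); add Paris.
Step 3: cheapest edge leaving the tree is Hanoi Sofia (9); add Hanoi.
Step 4: cheapest edge leaving the tree is Hanoi Oslo (10); add Oslo.
Step 5: cheapest edge leaving the tree is Delhi Oslo (7); add Delhi.
Step 6: cheapest edge leaving the tree is Cairo Delhi (6); add Cairo.
Step 7: cheapest edge leaving the tree is Riga Tokyo (14); add Riga.
Step 8: cheapest edge leaving the tree is Hanoi Quito (23); add Quito.
The 3rd edge added is Hanoi Sofia.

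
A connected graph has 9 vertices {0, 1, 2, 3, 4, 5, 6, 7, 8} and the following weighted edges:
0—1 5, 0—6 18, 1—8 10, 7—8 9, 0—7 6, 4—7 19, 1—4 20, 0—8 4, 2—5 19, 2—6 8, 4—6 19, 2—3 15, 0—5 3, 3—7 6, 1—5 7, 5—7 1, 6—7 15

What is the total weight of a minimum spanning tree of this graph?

61

Prim's algorithm from 0:
Step 1: cheapest edge leaving the tree is 0—5 (3); add 5.
Step 2: cheapest edge leaving the tree is 5—7 (1); add 7.
Step 3: cheapest edge leaving the tree is 0—8 (4); add 8.
Step 4: cheapest edge leaving the tree is 0—1 (5); add 1.
Step 5: cheapest edge leaving the tree is 3—7 (6); add 3.
Step 6: cheapest edge leaving the tree is 2—3 (15); add 2.
Step 7: cheapest edge leaving the tree is 2—6 (8); add 6.
Step 8: cheapest edge leaving the tree is 4—6 (19); add 4.
MST edges: 0—5, 5—7, 0—8, 0—1, 3—7, 2—3, 2—6, 4—6; total weight 3+1+4+5+6+15+8+19 = 61.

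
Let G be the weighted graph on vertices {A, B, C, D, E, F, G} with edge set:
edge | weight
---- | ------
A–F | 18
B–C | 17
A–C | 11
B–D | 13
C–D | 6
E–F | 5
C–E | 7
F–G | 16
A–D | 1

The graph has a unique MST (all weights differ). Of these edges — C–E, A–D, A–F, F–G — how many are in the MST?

3

Kruskal: consider edges lightest-first.
A–D (1): add — endpoints in different components.
E–F (5): add — endpoints in different components.
C–D (6): add — endpoints in different components.
C–E (7): add — endpoints in different components.
A–C (11): skip — A and C already connected.
B–D (13): add — endpoints in different components.
F–G (16): add — endpoints in different components.
MST edge set: {A–D, E–F, C–D, C–E, B–D, F–G}.
Of the listed edges, {C–E, A–D, F–G} are in the MST → 3.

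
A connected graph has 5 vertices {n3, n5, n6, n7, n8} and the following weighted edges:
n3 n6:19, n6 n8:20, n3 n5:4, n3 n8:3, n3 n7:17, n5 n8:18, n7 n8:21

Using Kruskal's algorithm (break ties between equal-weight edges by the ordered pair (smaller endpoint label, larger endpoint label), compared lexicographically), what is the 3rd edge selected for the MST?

n3-n7

Sort edges by weight, then run Kruskal:
n3 n8 (3): add. Components now {n5} {n7} {n6} {n3,n8}
n3 n5 (4): add. Components now {n3,n5,n8} {n7} {n6}
n3 n7 (17): add. Components now {n3,n5,n7,n8} {n6}
n5 n8 (18): skip — n5 and n8 already connected.
n3 n6 (19): add. Components now {n3,n5,n6,n7,n8}
The 3rd edge added is n3 n7.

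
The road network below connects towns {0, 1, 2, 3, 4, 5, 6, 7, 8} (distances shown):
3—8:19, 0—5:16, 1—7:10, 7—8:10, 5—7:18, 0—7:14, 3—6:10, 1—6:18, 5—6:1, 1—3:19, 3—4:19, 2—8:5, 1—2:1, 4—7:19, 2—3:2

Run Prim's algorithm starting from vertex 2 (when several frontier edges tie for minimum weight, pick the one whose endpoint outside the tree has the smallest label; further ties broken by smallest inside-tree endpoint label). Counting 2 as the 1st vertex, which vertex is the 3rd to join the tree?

3

Prim's algorithm from 2:
Step 1: cheapest edge leaving the tree is 1—2 (1); add 1.
Step 2: cheapest edge leaving the tree is 2—3 (2); add 3.
Step 3: cheapest edge leaving the tree is 2—8 (5); add 8.
Step 4: cheapest edge leaving the tree is 3—6 (10); add 6.
Step 5: cheapest edge leaving the tree is 5—6 (1); add 5.
Step 6: cheapest edge leaving the tree is 1—7 (10); add 7.
Step 7: cheapest edge leaving the tree is 0—7 (14); add 0.
Step 8: cheapest edge leaving the tree is 3—4 (19); add 4.
Vertex order: 2, 1, 3, 8, 6, 5, 7, 0, 4. The 3rd vertex is 3.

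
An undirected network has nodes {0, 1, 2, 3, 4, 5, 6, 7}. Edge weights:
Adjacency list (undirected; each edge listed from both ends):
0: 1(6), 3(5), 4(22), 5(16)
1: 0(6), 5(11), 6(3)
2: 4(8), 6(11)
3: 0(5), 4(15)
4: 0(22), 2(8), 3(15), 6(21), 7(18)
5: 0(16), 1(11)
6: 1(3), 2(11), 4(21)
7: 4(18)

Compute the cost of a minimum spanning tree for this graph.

62

Grow the tree from 1 using Prim:
Step 1: frontier [1 6 3, 0 1 6, 1 5 11] → take 1 6 (3); add 6.
Step 2: frontier [0 1 6, 1 5 11, 2 6 11, 4 6 21] → take 0 1 (6); add 0.
Step 3: frontier [0 3 5, 0 5 16, 0 4 22, 1 5 11, 2 6 11, 4 6 21] → take 0 3 (5); add 3.
Step 4: frontier [0 5 16, 0 4 22, 1 5 11, 3 4 15, 2 6 11, 4 6 21] → take 2 6 (11); add 2.
Step 5: frontier [0 5 16, 0 4 22, 1 5 11, 2 4 8, 3 4 15, 4 6 21] → take 2 4 (8); add 4.
Step 6: frontier [0 5 16, 1 5 11, 4 7 18] → take 1 5 (11); add 5.
Step 7: frontier [4 7 18] → take 4 7 (18); add 7.
MST edges: 1 6, 0 1, 0 3, 2 6, 2 4, 1 5, 4 7; total weight 3+6+5+11+8+11+18 = 62.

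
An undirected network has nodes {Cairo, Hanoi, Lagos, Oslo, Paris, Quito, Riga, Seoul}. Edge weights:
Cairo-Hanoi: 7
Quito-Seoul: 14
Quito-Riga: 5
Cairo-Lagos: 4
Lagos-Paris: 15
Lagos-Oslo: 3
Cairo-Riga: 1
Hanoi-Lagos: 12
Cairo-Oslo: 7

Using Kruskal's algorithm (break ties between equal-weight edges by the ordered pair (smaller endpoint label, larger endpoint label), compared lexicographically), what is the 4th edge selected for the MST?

Quito-Riga

Kruskal's algorithm — process edges by increasing weight (ties by edge label):
Cairo-Riga (1): add — endpoints in different components.
Lagos-Oslo (3): add — endpoints in different components.
Cairo-Lagos (4): add — endpoints in different components.
Quito-Riga (5): add — endpoints in different components.
Cairo-Hanoi (7): add — endpoints in different components.
Cairo-Oslo (7): skip — Oslo and Cairo already connected.
Hanoi-Lagos (12): skip — Lagos and Hanoi already connected.
Quito-Seoul (14): add — endpoints in different components.
Lagos-Paris (15): add — endpoints in different components.
The 4th edge added is Quito-Riga.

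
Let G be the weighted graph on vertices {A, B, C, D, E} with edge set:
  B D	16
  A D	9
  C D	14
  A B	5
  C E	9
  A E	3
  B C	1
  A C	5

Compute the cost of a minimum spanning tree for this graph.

18

Prim, starting at D.
Step 1: cheapest edge leaving the tree is A D (9); add A.
Step 2: cheapest edge leaving the tree is A E (3); add E.
Step 3: cheapest edge leaving the tree is A B (5); add B.
Step 4: cheapest edge leaving the tree is B C (1); add C.
MST edges: A D, A E, A B, B C; total weight 9+3+5+1 = 18.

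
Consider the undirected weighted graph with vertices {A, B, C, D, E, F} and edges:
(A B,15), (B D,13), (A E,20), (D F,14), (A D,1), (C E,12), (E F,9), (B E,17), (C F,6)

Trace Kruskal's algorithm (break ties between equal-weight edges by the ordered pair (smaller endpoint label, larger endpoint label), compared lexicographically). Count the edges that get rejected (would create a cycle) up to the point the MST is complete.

Kruskal: consider edges lightest-first.
A D (1): add. Components now {A,D} {B} {C} {E} {F}
C F (6): add. Components now {A,D} {B} {C,F} {E}
E F (9): add. Components now {A,D} {B} {C,E,F}
C E (12): skip — C and E already connected.
B D (13): add. Components now {A,B,D} {C,E,F}
D F (14): add. Components now {A,B,C,D,E,F}
Edges rejected before the tree was complete: 1.

1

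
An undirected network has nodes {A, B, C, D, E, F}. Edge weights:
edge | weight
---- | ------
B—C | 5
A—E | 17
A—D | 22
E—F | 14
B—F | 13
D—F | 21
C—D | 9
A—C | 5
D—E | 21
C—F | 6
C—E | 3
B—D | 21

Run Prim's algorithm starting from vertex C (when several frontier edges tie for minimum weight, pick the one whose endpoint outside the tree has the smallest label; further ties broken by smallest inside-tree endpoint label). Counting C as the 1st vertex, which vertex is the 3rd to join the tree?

A

Prim, starting at C.
Step 1: frontier [C—E 3, A—C 5, B—C 5, C—F 6, C—D 9] → take C—E (3); add E.
Step 2: frontier [A—C 5, B—C 5, C—F 6, C—D 9, E—F 14, A—E 17, D—E 21] → take A—C (5); add A.
Step 3: frontier [A—D 22, B—C 5, C—F 6, C—D 9, E—F 14, D—E 21] → take B—C (5); add B.
Step 4: frontier [A—D 22, B—F 13, B—D 21, C—F 6, C—D 9, E—F 14, D—E 21] → take C—F (6); add F.
Step 5: frontier [A—D 22, B—D 21, C—D 9, D—E 21, D—F 21] → take C—D (9); add D.
Vertex order: C, E, A, B, F, D. The 3rd vertex is A.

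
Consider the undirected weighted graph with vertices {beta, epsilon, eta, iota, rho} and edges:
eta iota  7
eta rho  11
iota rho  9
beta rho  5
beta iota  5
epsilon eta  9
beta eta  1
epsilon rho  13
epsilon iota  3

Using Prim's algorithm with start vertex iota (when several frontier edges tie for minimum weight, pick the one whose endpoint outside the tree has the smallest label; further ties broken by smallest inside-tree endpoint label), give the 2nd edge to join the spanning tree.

beta-iota

Prim, starting at iota.
Step 1: frontier [epsilon iota 3, beta iota 5, eta iota 7, iota rho 9] → take epsilon iota (3); add epsilon.
Step 2: frontier [epsilon eta 9, epsilon rho 13, beta iota 5, eta iota 7, iota rho 9] → take beta iota (5); add beta.
Step 3: frontier [beta eta 1, beta rho 5, epsilon eta 9, epsilon rho 13, eta iota 7, iota rho 9] → take beta eta (1); add eta.
Step 4: frontier [beta rho 5, epsilon rho 13, eta rho 11, iota rho 9] → take beta rho (5); add rho.
The 2nd edge added is beta iota.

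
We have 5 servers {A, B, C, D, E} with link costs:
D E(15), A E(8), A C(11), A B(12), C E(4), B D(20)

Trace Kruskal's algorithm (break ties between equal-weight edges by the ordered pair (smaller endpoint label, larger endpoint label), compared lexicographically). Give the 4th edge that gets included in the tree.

D-E

Kruskal's algorithm — process edges by increasing weight (ties by edge label):
C E (4): add — endpoints in different components.
A E (8): add — endpoints in different components.
A C (11): skip — A and C already connected.
A B (12): add — endpoints in different components.
D E (15): add — endpoints in different components.
The 4th edge added is D E.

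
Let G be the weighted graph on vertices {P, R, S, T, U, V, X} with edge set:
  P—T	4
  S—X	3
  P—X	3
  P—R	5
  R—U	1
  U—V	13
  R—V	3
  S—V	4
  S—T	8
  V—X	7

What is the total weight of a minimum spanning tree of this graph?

Sort edges by weight, then run Kruskal:
R—U (1): add — endpoints in different components.
P—X (3): add — endpoints in different components.
R—V (3): add — endpoints in different components.
S—X (3): add — endpoints in different components.
P—T (4): add — endpoints in different components.
S—V (4): add — endpoints in different components.
MST edges: R—U, P—X, R—V, S—X, P—T, S—V; total weight 1+3+3+3+4+4 = 18.

18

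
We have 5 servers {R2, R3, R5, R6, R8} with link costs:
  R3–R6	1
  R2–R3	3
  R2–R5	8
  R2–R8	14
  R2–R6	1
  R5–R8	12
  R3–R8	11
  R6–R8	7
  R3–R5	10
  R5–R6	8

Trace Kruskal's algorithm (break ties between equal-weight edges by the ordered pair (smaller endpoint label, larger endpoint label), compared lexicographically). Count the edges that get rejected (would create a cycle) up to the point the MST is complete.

Kruskal's algorithm — process edges by increasing weight (ties by edge label):
R2–R6 (1): add. Components now {R3} {R5} {R8} {R2,R6}
R3–R6 (1): add. Components now {R2,R3,R6} {R5} {R8}
R2–R3 (3): skip — R3 and R2 already connected.
R6–R8 (7): add. Components now {R2,R3,R6,R8} {R5}
R2–R5 (8): add. Components now {R2,R3,R5,R6,R8}
Edges rejected before the tree was complete: 1.

1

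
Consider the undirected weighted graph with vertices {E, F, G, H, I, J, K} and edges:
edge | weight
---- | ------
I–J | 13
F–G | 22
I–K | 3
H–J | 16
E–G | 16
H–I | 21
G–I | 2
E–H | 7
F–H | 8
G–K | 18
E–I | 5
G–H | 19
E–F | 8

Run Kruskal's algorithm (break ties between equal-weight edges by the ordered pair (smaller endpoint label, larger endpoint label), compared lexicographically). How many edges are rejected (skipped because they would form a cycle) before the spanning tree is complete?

Kruskal's algorithm — process edges by increasing weight (ties by edge label):
G–I (2): add — endpoints in different components.
I–K (3): add — endpoints in different components.
E–I (5): add — endpoints in different components.
E–H (7): add — endpoints in different components.
E–F (8): add — endpoints in different components.
F–H (8): skip — F and H already connected.
I–J (13): add — endpoints in different components.
Edges rejected before the tree was complete: 1.

1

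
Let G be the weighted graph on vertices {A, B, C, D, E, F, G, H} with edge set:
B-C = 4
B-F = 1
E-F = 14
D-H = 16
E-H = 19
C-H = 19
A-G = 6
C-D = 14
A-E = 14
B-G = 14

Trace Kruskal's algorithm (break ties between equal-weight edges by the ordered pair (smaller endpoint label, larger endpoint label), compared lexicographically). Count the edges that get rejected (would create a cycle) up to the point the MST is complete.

Kruskal's algorithm — process edges by increasing weight (ties by edge label):
B-F (1): add — endpoints in different components.
B-C (4): add — endpoints in different components.
A-G (6): add — endpoints in different components.
A-E (14): add — endpoints in different components.
B-G (14): add — endpoints in different components.
C-D (14): add — endpoints in different components.
E-F (14): skip — E and F already connected.
D-H (16): add — endpoints in different components.
Edges rejected before the tree was complete: 1.

1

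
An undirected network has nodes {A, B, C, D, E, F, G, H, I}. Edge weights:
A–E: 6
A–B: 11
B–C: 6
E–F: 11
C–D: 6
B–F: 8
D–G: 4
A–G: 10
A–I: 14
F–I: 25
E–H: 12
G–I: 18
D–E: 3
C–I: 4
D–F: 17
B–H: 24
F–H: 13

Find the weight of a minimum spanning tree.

Kruskal: consider edges lightest-first.
D–E (3): add — endpoints in different components.
C–I (4): add — endpoints in different components.
D–G (4): add — endpoints in different components.
A–E (6): add — endpoints in different components.
B–C (6): add — endpoints in different components.
C–D (6): add — endpoints in different components.
B–F (8): add — endpoints in different components.
A–G (10): skip — A and G already connected.
A–B (11): skip — A and B already connected.
E–F (11): skip — E and F already connected.
E–H (12): add — endpoints in different components.
MST edges: D–E, C–I, D–G, A–E, B–C, C–D, B–F, E–H; total weight 3+4+4+6+6+6+8+12 = 49.

49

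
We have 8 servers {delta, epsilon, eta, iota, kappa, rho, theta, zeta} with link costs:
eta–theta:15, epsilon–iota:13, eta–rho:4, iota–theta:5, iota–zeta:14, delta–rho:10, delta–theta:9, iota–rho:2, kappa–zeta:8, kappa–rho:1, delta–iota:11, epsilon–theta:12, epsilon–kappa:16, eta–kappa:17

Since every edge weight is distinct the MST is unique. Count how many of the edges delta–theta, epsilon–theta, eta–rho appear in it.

3

Kruskal's algorithm — process edges by increasing weight (ties by edge label):
kappa–rho (1): add — endpoints in different components.
iota–rho (2): add — endpoints in different components.
eta–rho (4): add — endpoints in different components.
iota–theta (5): add — endpoints in different components.
kappa–zeta (8): add — endpoints in different components.
delta–theta (9): add — endpoints in different components.
delta–rho (10): skip — delta and rho already connected.
delta–iota (11): skip — iota and delta already connected.
epsilon–theta (12): add — endpoints in different components.
MST edge set: {kappa–rho, iota–rho, eta–rho, iota–theta, kappa–zeta, delta–theta, epsilon–theta}.
Of the listed edges, {delta–theta, epsilon–theta, eta–rho} are in the MST → 3.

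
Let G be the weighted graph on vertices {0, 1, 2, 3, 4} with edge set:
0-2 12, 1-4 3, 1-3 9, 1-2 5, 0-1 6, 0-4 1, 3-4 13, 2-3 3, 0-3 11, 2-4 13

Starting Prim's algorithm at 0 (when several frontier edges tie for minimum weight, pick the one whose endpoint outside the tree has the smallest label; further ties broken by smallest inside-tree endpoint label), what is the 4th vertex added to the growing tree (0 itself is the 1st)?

2

Prim, starting at 0.
Step 1: frontier [0-4 1, 0-1 6, 0-3 11, 0-2 12] → take 0-4 (1); add 4.
Step 2: frontier [0-1 6, 0-3 11, 0-2 12, 1-4 3, 2-4 13, 3-4 13] → take 1-4 (3); add 1.
Step 3: frontier [0-3 11, 0-2 12, 1-2 5, 1-3 9, 2-4 13, 3-4 13] → take 1-2 (5); add 2.
Step 4: frontier [0-3 11, 1-3 9, 2-3 3, 3-4 13] → take 2-3 (3); add 3.
Vertex order: 0, 4, 1, 2, 3. The 4th vertex is 2.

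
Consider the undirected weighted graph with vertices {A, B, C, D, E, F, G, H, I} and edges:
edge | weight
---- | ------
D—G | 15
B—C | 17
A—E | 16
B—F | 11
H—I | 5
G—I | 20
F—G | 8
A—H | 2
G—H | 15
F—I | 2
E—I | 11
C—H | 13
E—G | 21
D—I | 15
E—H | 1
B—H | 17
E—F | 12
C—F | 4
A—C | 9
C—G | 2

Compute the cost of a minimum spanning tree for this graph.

42

Kruskal: consider edges lightest-first.
E—H (1): add — endpoints in different components.
A—H (2): add — endpoints in different components.
C—G (2): add — endpoints in different components.
F—I (2): add — endpoints in different components.
C—F (4): add — endpoints in different components.
H—I (5): add — endpoints in different components.
F—G (8): skip — F and G already connected.
A—C (9): skip — A and C already connected.
B—F (11): add — endpoints in different components.
E—I (11): skip — E and I already connected.
E—F (12): skip — E and F already connected.
C—H (13): skip — C and H already connected.
D—G (15): add — endpoints in different components.
MST edges: E—H, A—H, C—G, F—I, C—F, H—I, B—F, D—G; total weight 1+2+2+2+4+5+11+15 = 42.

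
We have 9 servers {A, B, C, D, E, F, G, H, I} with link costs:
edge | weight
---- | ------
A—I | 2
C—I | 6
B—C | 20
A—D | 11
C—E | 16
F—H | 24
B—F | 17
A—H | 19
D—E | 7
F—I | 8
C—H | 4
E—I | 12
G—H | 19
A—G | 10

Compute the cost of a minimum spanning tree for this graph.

65

Grow the tree from A using Prim:
Step 1: frontier [A—I 2, A—G 10, A—D 11, A—H 19] → take A—I (2); add I.
Step 2: frontier [A—G 10, A—D 11, A—H 19, C—I 6, F—I 8, E—I 12] → take C—I (6); add C.
Step 3: frontier [A—G 10, A—D 11, A—H 19, C—H 4, C—E 16, B—C 20, F—I 8, E—I 12] → take C—H (4); add H.
Step 4: frontier [A—G 10, A—D 11, C—E 16, B—C 20, G—H 19, F—H 24, F—I 8, E—I 12] → take F—I (8); add F.
Step 5: frontier [A—G 10, A—D 11, C—E 16, B—C 20, B—F 17, G—H 19, E—I 12] → take A—G (10); add G.
Step 6: frontier [A—D 11, C—E 16, B—C 20, B—F 17, E—I 12] → take A—D (11); add D.
Step 7: frontier [C—E 16, B—C 20, D—E 7, B—F 17, E—I 12] → take D—E (7); add E.
Step 8: frontier [B—C 20, B—F 17] → take B—F (17); add B.
MST edges: A—I, C—I, C—H, F—I, A—G, A—D, D—E, B—F; total weight 2+6+4+8+10+11+7+17 = 65.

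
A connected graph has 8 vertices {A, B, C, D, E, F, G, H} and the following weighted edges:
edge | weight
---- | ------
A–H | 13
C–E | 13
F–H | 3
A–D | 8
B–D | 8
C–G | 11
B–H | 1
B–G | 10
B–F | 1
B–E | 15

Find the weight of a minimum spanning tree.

Prim's algorithm from B:
Step 1: cheapest edge leaving the tree is B–F (1); add F.
Step 2: cheapest edge leaving the tree is B–H (1); add H.
Step 3: cheapest edge leaving the tree is B–D (8); add D.
Step 4: cheapest edge leaving the tree is A–D (8); add A.
Step 5: cheapest edge leaving the tree is B–G (10); add G.
Step 6: cheapest edge leaving the tree is C–G (11); add C.
Step 7: cheapest edge leaving the tree is C–E (13); add E.
MST edges: B–F, B–H, B–D, A–D, B–G, C–G, C–E; total weight 1+1+8+8+10+11+13 = 52.

52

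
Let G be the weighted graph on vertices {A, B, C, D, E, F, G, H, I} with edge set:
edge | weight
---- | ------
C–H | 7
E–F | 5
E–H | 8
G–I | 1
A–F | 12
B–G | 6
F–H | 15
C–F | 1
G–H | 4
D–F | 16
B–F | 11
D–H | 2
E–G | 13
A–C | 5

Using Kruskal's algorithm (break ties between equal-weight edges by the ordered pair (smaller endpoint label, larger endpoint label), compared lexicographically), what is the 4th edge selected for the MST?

Kruskal's algorithm — process edges by increasing weight (ties by edge label):
C–F (1): add — endpoints in different components.
G–I (1): add — endpoints in different components.
D–H (2): add — endpoints in different components.
G–H (4): add — endpoints in different components.
A–C (5): add — endpoints in different components.
E–F (5): add — endpoints in different components.
B–G (6): add — endpoints in different components.
C–H (7): add — endpoints in different components.
The 4th edge added is G–H.

G-H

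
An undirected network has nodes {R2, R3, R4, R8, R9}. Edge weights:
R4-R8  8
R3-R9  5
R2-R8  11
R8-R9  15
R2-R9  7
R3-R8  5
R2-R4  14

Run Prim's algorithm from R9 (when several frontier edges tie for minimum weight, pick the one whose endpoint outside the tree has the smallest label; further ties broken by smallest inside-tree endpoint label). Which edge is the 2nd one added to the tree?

R3-R8

Prim, starting at R9.
Step 1: cheapest edge leaving the tree is R3-R9 (5); add R3.
Step 2: cheapest edge leaving the tree is R3-R8 (5); add R8.
Step 3: cheapest edge leaving the tree is R2-R9 (7); add R2.
Step 4: cheapest edge leaving the tree is R4-R8 (8); add R4.
The 2nd edge added is R3-R8.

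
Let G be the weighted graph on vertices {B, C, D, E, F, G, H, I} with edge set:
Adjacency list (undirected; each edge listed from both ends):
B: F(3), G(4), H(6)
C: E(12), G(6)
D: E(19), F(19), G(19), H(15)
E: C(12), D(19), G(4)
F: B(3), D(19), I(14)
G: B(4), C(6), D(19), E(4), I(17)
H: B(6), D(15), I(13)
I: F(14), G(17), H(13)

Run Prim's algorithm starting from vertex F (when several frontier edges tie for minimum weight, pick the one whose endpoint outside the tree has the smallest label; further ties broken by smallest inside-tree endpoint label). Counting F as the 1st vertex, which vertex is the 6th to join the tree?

H

Grow the tree from F using Prim:
Step 1: cheapest edge leaving the tree is B F (3); add B.
Step 2: cheapest edge leaving the tree is B G (4); add G.
Step 3: cheapest edge leaving the tree is E G (4); add E.
Step 4: cheapest edge leaving the tree is C G (6); add C.
Step 5: cheapest edge leaving the tree is B H (6); add H.
Step 6: cheapest edge leaving the tree is H I (13); add I.
Step 7: cheapest edge leaving the tree is D H (15); add D.
Vertex order: F, B, G, E, C, H, I, D. The 6th vertex is H.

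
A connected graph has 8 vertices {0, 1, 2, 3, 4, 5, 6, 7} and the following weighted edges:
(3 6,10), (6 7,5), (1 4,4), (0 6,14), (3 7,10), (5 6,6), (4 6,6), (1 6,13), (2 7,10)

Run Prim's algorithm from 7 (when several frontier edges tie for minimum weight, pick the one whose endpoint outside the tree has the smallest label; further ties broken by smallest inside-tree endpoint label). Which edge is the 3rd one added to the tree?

Prim's algorithm from 7:
Step 1: cheapest edge leaving the tree is 6 7 (5); add 6.
Step 2: cheapest edge leaving the tree is 4 6 (6); add 4.
Step 3: cheapest edge leaving the tree is 1 4 (4); add 1.
Step 4: cheapest edge leaving the tree is 5 6 (6); add 5.
Step 5: cheapest edge leaving the tree is 2 7 (10); add 2.
Step 6: cheapest edge leaving the tree is 3 6 (10); add 3.
Step 7: cheapest edge leaving the tree is 0 6 (14); add 0.
The 3rd edge added is 1 4.

1-4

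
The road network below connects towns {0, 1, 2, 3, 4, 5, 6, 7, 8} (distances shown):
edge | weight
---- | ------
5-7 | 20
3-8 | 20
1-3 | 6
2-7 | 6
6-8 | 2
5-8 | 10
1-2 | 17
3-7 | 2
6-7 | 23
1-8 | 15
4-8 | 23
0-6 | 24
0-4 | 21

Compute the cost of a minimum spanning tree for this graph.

Grow the tree from 5 using Prim:
Step 1: cheapest edge leaving the tree is 5-8 (10); add 8.
Step 2: cheapest edge leaving the tree is 6-8 (2); add 6.
Step 3: cheapest edge leaving the tree is 1-8 (15); add 1.
Step 4: cheapest edge leaving the tree is 1-3 (6); add 3.
Step 5: cheapest edge leaving the tree is 3-7 (2); add 7.
Step 6: cheapest edge leaving the tree is 2-7 (6); add 2.
Step 7: cheapest edge leaving the tree is 4-8 (23); add 4.
Step 8: cheapest edge leaving the tree is 0-4 (21); add 0.
MST edges: 5-8, 6-8, 1-8, 1-3, 3-7, 2-7, 4-8, 0-4; total weight 10+2+15+6+2+6+23+21 = 85.

85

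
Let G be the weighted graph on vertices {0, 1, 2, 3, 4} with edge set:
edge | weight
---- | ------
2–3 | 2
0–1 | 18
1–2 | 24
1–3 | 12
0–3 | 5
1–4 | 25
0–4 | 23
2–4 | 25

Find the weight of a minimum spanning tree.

Kruskal's algorithm — process edges by increasing weight (ties by edge label):
2–3 (2): add — endpoints in different components.
0–3 (5): add — endpoints in different components.
1–3 (12): add — endpoints in different components.
0–1 (18): skip — 0 and 1 already connected.
0–4 (23): add — endpoints in different components.
MST edges: 2–3, 0–3, 1–3, 0–4; total weight 2+5+12+23 = 42.

42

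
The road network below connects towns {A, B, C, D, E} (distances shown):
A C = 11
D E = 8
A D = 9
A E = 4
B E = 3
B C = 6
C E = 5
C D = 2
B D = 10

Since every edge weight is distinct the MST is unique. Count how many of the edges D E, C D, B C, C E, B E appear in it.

3

Kruskal: consider edges lightest-first.
C D (2): add. Components now {A} {B} {C,D} {E}
B E (3): add. Components now {A} {B,E} {C,D}
A E (4): add. Components now {A,B,E} {C,D}
C E (5): add. Components now {A,B,C,D,E}
MST edge set: {C D, B E, A E, C E}.
Of the listed edges, {C D, C E, B E} are in the MST → 3.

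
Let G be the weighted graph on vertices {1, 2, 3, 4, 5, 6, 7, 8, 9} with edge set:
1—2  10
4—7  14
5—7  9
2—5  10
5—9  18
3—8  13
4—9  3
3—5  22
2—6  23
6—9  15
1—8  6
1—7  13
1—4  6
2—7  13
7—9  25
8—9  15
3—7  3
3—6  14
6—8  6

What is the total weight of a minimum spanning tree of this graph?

53

Kruskal's algorithm — process edges by increasing weight (ties by edge label):
3—7 (3): add — endpoints in different components.
4—9 (3): add — endpoints in different components.
1—4 (6): add — endpoints in different components.
1—8 (6): add — endpoints in different components.
6—8 (6): add — endpoints in different components.
5—7 (9): add — endpoints in different components.
1—2 (10): add — endpoints in different components.
2—5 (10): add — endpoints in different components.
MST edges: 3—7, 4—9, 1—4, 1—8, 6—8, 5—7, 1—2, 2—5; total weight 3+3+6+6+6+9+10+10 = 53.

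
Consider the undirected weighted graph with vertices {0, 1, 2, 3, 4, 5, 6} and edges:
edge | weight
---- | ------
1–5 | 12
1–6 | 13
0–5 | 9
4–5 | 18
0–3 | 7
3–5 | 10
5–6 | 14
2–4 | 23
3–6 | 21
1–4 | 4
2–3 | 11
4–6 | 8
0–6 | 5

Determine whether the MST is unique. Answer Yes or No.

Yes

Kruskal: consider edges lightest-first.
1–4 (4): add — endpoints in different components.
0–6 (5): add — endpoints in different components.
0–3 (7): add — endpoints in different components.
4–6 (8): add — endpoints in different components.
0–5 (9): add — endpoints in different components.
3–5 (10): skip — 3 and 5 already connected.
2–3 (11): add — endpoints in different components.
Every non-tree edge has weight strictly greater than the heaviest edge on the tree path between its endpoints, so the MST is unique.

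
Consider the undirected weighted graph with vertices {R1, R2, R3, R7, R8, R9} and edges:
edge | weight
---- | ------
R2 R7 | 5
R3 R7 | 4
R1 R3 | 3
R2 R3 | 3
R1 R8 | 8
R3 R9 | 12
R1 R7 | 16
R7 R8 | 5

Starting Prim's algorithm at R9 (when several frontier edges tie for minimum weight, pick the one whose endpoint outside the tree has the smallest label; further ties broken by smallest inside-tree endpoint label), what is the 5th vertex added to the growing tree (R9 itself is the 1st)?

Prim's algorithm from R9:
Step 1: cheapest edge leaving the tree is R3 R9 (12); add R3.
Step 2: cheapest edge leaving the tree is R1 R3 (3); add R1.
Step 3: cheapest edge leaving the tree is R2 R3 (3); add R2.
Step 4: cheapest edge leaving the tree is R3 R7 (4); add R7.
Step 5: cheapest edge leaving the tree is R7 R8 (5); add R8.
Vertex order: R9, R3, R1, R2, R7, R8. The 5th vertex is R7.

R7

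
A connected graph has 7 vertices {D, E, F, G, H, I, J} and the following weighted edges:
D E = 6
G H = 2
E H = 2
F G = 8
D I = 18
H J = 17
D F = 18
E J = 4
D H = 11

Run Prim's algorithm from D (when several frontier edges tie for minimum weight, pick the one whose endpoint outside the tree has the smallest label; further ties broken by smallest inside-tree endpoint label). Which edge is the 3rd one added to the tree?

G-H

Prim, starting at D.
Step 1: cheapest edge leaving the tree is D E (6); add E.
Step 2: cheapest edge leaving the tree is E H (2); add H.
Step 3: cheapest edge leaving the tree is G H (2); add G.
Step 4: cheapest edge leaving the tree is E J (4); add J.
Step 5: cheapest edge leaving the tree is F G (8); add F.
Step 6: cheapest edge leaving the tree is D I (18); add I.
The 3rd edge added is G H.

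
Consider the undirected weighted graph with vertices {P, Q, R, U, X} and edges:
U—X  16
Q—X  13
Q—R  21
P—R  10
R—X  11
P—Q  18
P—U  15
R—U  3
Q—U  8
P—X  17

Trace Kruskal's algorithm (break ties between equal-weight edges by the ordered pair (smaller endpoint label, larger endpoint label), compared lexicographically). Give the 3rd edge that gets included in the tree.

P-R

Kruskal: consider edges lightest-first.
R—U (3): add. Components now {R,U} {X} {Q} {P}
Q—U (8): add. Components now {Q,R,U} {X} {P}
P—R (10): add. Components now {P,Q,R,U} {X}
R—X (11): add. Components now {P,Q,R,U,X}
The 3rd edge added is P—R.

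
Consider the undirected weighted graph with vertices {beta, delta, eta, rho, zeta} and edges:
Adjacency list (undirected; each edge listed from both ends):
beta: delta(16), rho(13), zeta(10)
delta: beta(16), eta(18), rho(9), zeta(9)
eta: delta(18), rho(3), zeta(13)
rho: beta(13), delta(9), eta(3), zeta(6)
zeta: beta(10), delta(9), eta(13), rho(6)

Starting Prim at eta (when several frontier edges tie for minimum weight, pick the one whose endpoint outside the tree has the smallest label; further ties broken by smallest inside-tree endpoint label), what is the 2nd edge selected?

rho-zeta

Prim's algorithm from eta:
Step 1: cheapest edge leaving the tree is eta rho (3); add rho.
Step 2: cheapest edge leaving the tree is rho zeta (6); add zeta.
Step 3: cheapest edge leaving the tree is delta rho (9); add delta.
Step 4: cheapest edge leaving the tree is beta zeta (10); add beta.
The 2nd edge added is rho zeta.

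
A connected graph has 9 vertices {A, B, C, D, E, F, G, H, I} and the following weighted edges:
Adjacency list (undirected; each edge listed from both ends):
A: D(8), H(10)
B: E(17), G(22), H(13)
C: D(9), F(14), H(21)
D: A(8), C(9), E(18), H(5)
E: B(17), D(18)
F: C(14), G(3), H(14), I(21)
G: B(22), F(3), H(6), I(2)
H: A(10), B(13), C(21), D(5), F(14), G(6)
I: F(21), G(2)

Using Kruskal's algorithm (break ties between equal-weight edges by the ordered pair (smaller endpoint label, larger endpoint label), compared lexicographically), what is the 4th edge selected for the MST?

Sort edges by weight, then run Kruskal:
G I (2): add — endpoints in different components.
F G (3): add — endpoints in different components.
D H (5): add — endpoints in different components.
G H (6): add — endpoints in different components.
A D (8): add — endpoints in different components.
C D (9): add — endpoints in different components.
A H (10): skip — A and H already connected.
B H (13): add — endpoints in different components.
C F (14): skip — C and F already connected.
F H (14): skip — F and H already connected.
B E (17): add — endpoints in different components.
The 4th edge added is G H.

G-H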